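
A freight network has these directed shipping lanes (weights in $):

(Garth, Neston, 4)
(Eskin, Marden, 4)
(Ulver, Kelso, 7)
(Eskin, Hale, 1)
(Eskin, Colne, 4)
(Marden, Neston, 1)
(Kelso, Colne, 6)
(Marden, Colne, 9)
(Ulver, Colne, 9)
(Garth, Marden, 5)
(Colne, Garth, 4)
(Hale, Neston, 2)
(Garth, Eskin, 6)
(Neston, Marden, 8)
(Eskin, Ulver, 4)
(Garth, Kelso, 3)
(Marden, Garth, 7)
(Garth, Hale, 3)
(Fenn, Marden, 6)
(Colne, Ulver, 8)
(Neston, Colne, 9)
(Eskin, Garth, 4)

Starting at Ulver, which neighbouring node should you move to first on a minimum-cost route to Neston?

Enumerating some paths:
Ulver - Colne - Garth - Neston: 9+4+4 = 17
Ulver - Colne - Garth - Hale - Neston: 9+4+3+2 = 18
The minimum is $17 via Ulver - Colne - Garth - Neston.
So from Ulver the first move is to Colne.

Colne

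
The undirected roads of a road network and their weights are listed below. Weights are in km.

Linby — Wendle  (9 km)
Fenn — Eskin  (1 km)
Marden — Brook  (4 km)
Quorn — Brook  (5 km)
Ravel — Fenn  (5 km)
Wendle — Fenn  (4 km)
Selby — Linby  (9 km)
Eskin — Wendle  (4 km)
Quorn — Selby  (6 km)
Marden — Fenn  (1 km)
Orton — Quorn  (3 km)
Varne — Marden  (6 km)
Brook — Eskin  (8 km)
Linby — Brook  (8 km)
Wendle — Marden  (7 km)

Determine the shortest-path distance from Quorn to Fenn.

Shortest distances from Quorn:
Quorn: 0
Orton: 3  (via Quorn)
Brook: 5  (via Quorn)
Selby: 6  (via Quorn)
Marden: 9  (via Brook)
Fenn: 10  (via Marden)
Shortest route: Quorn–Brook–Marden–Fenn = 10 km.

10 km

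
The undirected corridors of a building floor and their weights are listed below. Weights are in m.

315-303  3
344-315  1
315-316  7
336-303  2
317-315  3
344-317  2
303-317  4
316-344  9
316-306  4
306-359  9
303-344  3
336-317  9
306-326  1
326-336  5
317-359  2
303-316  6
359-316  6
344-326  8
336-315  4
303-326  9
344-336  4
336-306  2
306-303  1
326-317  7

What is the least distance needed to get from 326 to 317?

6 m

Compare a few routes:
326 - 306 - 303 - 344 - 317: 1+1+3+2 = 7
326 - 306 - 303 - 317: 1+1+4 = 6
326 - 317: 7 = 7
Cheapest is 326 - 306 - 303 - 317 at 6 m.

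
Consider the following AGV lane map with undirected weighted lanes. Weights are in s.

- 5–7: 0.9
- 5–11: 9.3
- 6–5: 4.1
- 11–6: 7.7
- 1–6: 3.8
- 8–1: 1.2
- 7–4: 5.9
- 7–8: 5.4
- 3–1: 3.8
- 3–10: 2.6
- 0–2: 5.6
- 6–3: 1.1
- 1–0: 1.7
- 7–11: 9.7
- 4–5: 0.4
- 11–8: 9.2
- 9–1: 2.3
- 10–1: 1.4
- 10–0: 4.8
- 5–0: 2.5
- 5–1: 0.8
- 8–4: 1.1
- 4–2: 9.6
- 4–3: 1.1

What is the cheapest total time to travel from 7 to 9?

Candidate routes:
7 → 5 → 0 → 1 → 9: 0.9+2.5+1.7+2.3 = 7.4
7 → 5 → 1 → 9: 0.9+0.8+2.3 = 4
7 → 5 → 4 → 8 → 1 → 9: 0.9+0.4+1.1+1.2+2.3 = 5.9
The minimum is 4 s via 7 → 5 → 1 → 9.

4 s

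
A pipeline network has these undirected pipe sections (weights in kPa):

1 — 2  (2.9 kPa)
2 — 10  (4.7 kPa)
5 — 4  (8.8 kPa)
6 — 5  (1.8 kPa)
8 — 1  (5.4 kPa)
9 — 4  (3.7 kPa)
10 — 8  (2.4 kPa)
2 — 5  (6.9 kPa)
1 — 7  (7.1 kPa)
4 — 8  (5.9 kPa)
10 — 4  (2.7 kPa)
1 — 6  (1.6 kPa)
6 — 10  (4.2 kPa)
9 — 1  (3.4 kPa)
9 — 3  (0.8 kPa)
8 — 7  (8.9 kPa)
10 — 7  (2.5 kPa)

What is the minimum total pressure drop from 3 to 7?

Candidate routes:
3–9–1–7: 0.8+3.4+7.1 = 11.3
3–9–1–6–10–7: 0.8+3.4+1.6+4.2+2.5 = 12.5
3–9–4–10–7: 0.8+3.7+2.7+2.5 = 9.7
The minimum is 9.7 kPa via 3–9–4–10–7.

9.7 kPa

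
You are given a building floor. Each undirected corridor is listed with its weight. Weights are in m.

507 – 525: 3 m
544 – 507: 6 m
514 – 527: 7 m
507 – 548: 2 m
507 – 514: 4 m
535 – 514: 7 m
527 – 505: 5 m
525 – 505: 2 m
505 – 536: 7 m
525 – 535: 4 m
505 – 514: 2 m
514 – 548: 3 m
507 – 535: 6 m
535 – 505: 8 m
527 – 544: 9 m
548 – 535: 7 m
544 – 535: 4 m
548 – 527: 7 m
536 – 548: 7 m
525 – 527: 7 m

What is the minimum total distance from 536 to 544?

Settle nodes by increasing distance from 536:
536: 0
505: 7  (via 536)
548: 7  (via 536)
507: 9  (via 548)
514: 9  (via 505)
525: 9  (via 505)
527: 12  (via 505)
535: 13  (via 525)
544: 15  (via 507)
Shortest route: 536 → 548 → 507 → 544 = 15 m.

15 m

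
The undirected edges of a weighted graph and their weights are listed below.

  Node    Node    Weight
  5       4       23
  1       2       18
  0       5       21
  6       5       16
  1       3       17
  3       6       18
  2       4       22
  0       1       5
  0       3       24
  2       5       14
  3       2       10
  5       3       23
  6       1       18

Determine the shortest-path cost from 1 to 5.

Enumerating some paths:
1–0–5: 5+21 = 26
1–2–5: 18+14 = 32
1–6–5: 18+16 = 34
Cheapest is 1–0–5 at 26.

26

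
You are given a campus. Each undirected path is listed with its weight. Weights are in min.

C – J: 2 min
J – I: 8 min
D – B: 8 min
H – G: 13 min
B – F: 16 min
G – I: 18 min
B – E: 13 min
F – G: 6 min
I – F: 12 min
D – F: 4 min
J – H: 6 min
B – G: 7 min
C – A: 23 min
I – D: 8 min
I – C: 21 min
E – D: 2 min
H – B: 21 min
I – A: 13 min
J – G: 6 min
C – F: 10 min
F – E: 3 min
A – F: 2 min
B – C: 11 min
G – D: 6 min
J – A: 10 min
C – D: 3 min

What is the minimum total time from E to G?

8 min

Compare a few routes:
E - F - G: 3+6 = 9
E - D - F - G: 2+4+6 = 12
E - F - D - G: 3+4+6 = 13
E - D - G: 2+6 = 8
The minimum is 8 min via E - D - G.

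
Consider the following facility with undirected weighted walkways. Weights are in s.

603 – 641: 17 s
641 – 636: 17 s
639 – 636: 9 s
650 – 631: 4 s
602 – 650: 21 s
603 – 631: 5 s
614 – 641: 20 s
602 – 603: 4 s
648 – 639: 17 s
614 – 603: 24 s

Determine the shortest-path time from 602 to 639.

47 s

Enumerating some paths:
602 - 603 - 614 - 641 - 636 - 639: 4+24+20+17+9 = 74
602 - 650 - 631 - 603 - 641 - 636 - 639: 21+4+5+17+17+9 = 73
602 - 603 - 641 - 636 - 639: 4+17+17+9 = 47
Cheapest is 602 - 603 - 641 - 636 - 639 at 47 s.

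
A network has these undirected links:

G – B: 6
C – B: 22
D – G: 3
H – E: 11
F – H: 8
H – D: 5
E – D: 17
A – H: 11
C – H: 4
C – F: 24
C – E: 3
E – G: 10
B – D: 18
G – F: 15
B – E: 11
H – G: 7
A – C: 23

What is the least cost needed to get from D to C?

9

Running Dijkstra from D:
D: 0
G: 3  (via D)
H: 5  (via D)
B: 9  (via G)
C: 9  (via H)
Shortest route: D–H–C = 9.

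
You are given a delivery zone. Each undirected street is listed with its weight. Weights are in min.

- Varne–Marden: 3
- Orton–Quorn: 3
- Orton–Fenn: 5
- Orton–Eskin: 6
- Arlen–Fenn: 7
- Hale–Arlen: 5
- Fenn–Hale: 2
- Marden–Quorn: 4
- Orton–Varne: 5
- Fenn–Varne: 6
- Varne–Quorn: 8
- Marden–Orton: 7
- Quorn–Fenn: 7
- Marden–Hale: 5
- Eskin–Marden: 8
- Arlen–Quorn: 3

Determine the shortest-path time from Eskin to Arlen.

Enumerating some paths:
Eskin–Marden–Quorn–Arlen: 8+4+3 = 15
Eskin–Orton–Quorn–Arlen: 6+3+3 = 12
Eskin–Marden–Hale–Arlen: 8+5+5 = 18
Eskin–Orton–Fenn–Hale–Arlen: 6+5+2+5 = 18
The minimum is 12 min via Eskin–Orton–Quorn–Arlen.

12 min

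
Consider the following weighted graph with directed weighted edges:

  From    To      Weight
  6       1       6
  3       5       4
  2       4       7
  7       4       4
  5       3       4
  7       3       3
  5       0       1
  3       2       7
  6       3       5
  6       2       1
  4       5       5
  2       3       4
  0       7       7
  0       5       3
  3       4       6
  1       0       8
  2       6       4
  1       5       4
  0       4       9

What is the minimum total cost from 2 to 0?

9

Candidate routes:
2 - 3 - 5 - 0: 4+4+1 = 9
2 - 4 - 5 - 0: 7+5+1 = 13
Cheapest is 2 - 3 - 5 - 0 at 9.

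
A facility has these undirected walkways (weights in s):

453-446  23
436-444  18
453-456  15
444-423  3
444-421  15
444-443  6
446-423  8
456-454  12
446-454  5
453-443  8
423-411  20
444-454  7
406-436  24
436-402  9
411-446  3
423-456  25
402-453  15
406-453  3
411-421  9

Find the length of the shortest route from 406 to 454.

Running Dijkstra from 406:
406: 0
453: 3  (via 406)
443: 11  (via 453)
444: 17  (via 443)
402: 18  (via 453)
456: 18  (via 453)
423: 20  (via 444)
436: 24  (via 406)
454: 24  (via 444)
Shortest route: 406–453–443–444–454 = 24 s.

24 s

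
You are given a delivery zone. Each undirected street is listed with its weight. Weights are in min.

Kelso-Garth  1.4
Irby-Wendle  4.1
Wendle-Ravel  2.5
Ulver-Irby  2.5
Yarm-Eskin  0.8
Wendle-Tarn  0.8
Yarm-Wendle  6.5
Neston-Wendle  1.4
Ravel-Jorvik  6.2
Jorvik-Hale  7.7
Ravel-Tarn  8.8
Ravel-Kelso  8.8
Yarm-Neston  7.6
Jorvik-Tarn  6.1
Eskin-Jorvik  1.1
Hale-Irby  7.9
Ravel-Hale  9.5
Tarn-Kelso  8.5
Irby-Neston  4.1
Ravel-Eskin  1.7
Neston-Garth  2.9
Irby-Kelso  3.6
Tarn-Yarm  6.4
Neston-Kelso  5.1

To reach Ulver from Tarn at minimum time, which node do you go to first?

Candidate routes:
Tarn → Wendle → Irby → Ulver: 0.8+4.1+2.5 = 7.4
Tarn → Wendle → Neston → Irby → Ulver: 0.8+1.4+4.1+2.5 = 8.8
Cheapest is Tarn → Wendle → Irby → Ulver at 7.4 min.
So from Tarn the first move is to Wendle.

Wendle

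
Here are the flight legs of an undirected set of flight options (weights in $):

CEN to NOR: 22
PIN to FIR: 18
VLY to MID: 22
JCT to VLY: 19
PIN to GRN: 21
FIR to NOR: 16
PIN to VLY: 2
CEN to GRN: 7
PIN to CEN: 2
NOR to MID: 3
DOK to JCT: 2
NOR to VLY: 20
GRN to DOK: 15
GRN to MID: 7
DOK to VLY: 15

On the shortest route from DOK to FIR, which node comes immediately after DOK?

Compare a few routes:
DOK - VLY - PIN - FIR: 15+2+18 = 35
DOK - JCT - VLY - PIN - FIR: 2+19+2+18 = 41
DOK - GRN - MID - NOR - FIR: 15+7+3+16 = 41
Cheapest is DOK - VLY - PIN - FIR at $35.
So from DOK the first move is to VLY.

VLY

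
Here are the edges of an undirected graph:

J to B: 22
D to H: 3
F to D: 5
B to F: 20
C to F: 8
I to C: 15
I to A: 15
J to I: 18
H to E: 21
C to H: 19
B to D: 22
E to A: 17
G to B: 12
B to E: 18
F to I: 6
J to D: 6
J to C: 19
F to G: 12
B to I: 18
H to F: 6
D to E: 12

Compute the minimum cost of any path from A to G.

Enumerating some paths:
A → E → D → F → G: 17+12+5+12 = 46
A → I → F → G: 15+6+12 = 33
A → I → B → G: 15+18+12 = 45
The minimum is 33 via A → I → F → G.

33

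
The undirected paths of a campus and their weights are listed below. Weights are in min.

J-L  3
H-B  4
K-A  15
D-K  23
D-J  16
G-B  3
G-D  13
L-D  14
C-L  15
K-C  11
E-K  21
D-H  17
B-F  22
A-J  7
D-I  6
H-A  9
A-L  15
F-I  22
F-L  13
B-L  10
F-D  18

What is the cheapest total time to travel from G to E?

Running Dijkstra from G:
G: 0
B: 3  (via G)
H: 7  (via B)
D: 13  (via G)
L: 13  (via B)
A: 16  (via H)
J: 16  (via L)
I: 19  (via D)
F: 25  (via B)
C: 28  (via L)
K: 31  (via A)
E: 52  (via K)
Shortest route: G → B → H → A → K → E = 52 min.

52 min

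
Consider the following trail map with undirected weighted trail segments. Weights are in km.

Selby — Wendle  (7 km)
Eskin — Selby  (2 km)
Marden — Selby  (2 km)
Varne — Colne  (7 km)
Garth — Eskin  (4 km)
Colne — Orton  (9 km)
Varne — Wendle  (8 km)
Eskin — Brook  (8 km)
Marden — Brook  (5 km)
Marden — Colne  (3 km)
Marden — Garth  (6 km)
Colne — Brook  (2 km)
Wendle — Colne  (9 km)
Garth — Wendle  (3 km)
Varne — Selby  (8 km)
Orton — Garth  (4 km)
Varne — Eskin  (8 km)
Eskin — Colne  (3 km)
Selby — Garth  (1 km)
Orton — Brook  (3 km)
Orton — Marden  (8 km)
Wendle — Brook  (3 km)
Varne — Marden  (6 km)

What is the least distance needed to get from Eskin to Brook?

Candidate routes:
Eskin - Selby - Garth - Wendle - Brook: 2+1+3+3 = 9
Eskin - Colne - Brook: 3+2 = 5
Eskin - Selby - Marden - Colne - Brook: 2+2+3+2 = 9
Eskin - Brook: 8 = 8
Cheapest is Eskin - Colne - Brook at 5 km.

5 km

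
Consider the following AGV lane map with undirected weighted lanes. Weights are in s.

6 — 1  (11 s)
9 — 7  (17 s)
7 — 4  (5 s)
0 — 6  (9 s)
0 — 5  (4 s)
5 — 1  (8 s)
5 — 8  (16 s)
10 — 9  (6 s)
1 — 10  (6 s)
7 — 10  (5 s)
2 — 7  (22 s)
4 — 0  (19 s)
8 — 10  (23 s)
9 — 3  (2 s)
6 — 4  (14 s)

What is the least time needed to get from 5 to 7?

Compare a few routes:
5–0–6–4–7: 4+9+14+5 = 32
5–1–10–7: 8+6+5 = 19
5–0–4–7: 4+19+5 = 28
The minimum is 19 s via 5–1–10–7.

19 s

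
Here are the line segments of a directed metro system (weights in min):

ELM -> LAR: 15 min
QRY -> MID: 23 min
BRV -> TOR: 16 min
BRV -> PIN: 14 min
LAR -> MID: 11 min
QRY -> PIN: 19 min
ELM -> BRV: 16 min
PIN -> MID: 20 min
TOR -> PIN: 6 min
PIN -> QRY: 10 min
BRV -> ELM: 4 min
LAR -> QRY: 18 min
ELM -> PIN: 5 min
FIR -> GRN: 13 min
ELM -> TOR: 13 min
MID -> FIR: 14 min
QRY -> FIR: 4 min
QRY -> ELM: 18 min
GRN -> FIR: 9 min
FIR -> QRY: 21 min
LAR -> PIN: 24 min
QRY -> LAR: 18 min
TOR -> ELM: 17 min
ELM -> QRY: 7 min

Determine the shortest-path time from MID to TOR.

66 min

Settle nodes by increasing distance from MID:
MID: 0
FIR: 14  (via MID)
GRN: 27  (via FIR)
QRY: 35  (via FIR)
ELM: 53  (via QRY)
LAR: 53  (via QRY)
PIN: 54  (via QRY)
TOR: 66  (via ELM)
Shortest route: MID → FIR → QRY → ELM → TOR = 66 min.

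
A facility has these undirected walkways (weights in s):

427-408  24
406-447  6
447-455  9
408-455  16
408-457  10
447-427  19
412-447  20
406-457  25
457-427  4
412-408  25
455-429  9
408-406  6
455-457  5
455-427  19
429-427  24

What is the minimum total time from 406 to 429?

Running Dijkstra from 406:
406: 0
408: 6  (via 406)
447: 6  (via 406)
455: 15  (via 447)
457: 16  (via 408)
427: 20  (via 457)
429: 24  (via 455)
Shortest route: 406 → 447 → 455 → 429 = 24 s.

24 s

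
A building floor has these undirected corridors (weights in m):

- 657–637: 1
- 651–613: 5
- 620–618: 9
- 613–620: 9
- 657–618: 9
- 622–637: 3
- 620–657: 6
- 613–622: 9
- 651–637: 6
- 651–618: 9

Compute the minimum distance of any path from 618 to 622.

Enumerating some paths:
618–657–637–622: 9+1+3 = 13
618–651–637–622: 9+6+3 = 18
The minimum is 13 m via 618–657–637–622.

13 m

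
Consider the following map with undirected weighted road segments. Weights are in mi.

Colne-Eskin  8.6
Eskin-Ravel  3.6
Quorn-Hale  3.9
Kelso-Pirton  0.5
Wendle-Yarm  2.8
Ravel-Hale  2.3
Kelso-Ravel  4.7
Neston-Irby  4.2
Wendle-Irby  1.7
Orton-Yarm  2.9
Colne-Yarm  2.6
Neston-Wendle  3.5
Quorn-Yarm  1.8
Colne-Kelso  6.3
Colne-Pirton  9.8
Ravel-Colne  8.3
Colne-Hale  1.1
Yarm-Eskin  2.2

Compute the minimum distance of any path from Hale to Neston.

10 mi

Settle nodes by increasing distance from Hale:
Hale: 0
Colne: 1.1  (via Hale)
Ravel: 2.3  (via Hale)
Yarm: 3.7  (via Colne)
Quorn: 3.9  (via Hale)
Eskin: 5.9  (via Ravel)
Wendle: 6.5  (via Yarm)
Orton: 6.6  (via Yarm)
Kelso: 7  (via Ravel)
Pirton: 7.5  (via Kelso)
Irby: 8.2  (via Wendle)
Neston: 10  (via Wendle)
Shortest route: Hale–Colne–Yarm–Wendle–Neston = 10 mi.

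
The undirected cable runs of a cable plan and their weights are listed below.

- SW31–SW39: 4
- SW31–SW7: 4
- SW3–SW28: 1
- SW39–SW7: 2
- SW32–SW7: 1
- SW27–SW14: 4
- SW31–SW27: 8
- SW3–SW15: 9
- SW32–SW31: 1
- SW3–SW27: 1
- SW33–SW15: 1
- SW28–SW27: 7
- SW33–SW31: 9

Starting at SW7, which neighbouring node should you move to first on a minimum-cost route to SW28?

Enumerating some paths:
SW7 - SW31 - SW27 - SW3 - SW28: 4+8+1+1 = 14
SW7 - SW32 - SW31 - SW27 - SW3 - SW28: 1+1+8+1+1 = 12
Cheapest is SW7 - SW32 - SW31 - SW27 - SW3 - SW28 at 12.
So from SW7 the first move is to SW32.

SW32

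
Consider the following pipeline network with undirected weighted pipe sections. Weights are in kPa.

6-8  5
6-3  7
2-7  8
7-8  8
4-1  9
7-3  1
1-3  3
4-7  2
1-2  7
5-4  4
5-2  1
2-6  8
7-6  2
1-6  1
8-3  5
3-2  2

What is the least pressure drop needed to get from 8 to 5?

Running Dijkstra from 8:
8: 0
3: 5  (via 8)
6: 5  (via 8)
1: 6  (via 6)
7: 6  (via 3)
2: 7  (via 3)
4: 8  (via 7)
5: 8  (via 2)
Shortest route: 8 → 3 → 2 → 5 = 8 kPa.

8 kPa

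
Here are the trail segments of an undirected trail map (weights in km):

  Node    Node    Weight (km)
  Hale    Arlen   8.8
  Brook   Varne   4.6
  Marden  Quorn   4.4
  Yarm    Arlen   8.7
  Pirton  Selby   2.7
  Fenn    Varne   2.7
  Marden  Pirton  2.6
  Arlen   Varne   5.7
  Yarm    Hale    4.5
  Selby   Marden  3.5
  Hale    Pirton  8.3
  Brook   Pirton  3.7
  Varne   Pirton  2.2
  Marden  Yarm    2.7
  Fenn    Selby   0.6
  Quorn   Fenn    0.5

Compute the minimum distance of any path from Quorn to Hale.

11.6 km

Candidate routes:
Quorn → Fenn → Selby → Pirton → Marden → Yarm → Hale: 0.5+0.6+2.7+2.6+2.7+4.5 = 13.6
Quorn → Fenn → Selby → Pirton → Hale: 0.5+0.6+2.7+8.3 = 12.1
Quorn → Marden → Yarm → Hale: 4.4+2.7+4.5 = 11.6
Quorn → Fenn → Selby → Marden → Yarm → Hale: 0.5+0.6+3.5+2.7+4.5 = 11.8
The minimum is 11.6 km via Quorn → Marden → Yarm → Hale.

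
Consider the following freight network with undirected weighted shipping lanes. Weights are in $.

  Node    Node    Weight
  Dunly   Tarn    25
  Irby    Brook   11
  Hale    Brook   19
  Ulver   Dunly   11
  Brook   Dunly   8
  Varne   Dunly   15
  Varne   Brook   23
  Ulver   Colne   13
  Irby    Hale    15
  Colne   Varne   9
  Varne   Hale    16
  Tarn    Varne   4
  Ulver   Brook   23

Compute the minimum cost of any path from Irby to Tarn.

$35

Enumerating some paths:
Irby - Hale - Varne - Tarn: 15+16+4 = 35
Irby - Brook - Varne - Tarn: 11+23+4 = 38
Irby - Brook - Dunly - Varne - Tarn: 11+8+15+4 = 38
Cheapest is Irby - Hale - Varne - Tarn at $35.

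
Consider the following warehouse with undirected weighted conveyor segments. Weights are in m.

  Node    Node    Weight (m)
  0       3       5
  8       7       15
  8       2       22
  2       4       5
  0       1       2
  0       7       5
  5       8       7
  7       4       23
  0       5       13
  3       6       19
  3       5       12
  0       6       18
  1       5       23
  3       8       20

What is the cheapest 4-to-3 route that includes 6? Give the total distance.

Shortest 4→6: 4–7–0–6 = 46
Best 6 to 3: 6–3 costing 19
Total via 6: 46 + 19 = 65 m.

65 m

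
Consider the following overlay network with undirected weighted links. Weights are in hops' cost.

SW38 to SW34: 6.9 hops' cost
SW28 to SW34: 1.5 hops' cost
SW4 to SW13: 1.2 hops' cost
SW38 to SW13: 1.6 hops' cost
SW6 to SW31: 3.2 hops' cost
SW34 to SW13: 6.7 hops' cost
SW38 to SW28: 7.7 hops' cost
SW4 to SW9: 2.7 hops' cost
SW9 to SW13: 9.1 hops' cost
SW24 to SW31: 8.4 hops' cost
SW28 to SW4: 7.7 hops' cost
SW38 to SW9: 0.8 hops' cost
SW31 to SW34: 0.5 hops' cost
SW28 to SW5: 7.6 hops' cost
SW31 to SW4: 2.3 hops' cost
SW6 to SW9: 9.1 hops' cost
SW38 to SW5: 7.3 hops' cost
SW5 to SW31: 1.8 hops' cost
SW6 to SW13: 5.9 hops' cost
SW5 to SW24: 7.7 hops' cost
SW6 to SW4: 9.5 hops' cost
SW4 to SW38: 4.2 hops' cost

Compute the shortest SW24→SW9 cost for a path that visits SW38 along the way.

14.3 hops' cost

Shortest SW24→SW38: SW24 → SW31 → SW4 → SW13 → SW38 = 13.5
Best SW38 to SW9: SW38 → SW9 costing 0.8
Total via SW38: 13.5 + 0.8 = 14.3 hops' cost.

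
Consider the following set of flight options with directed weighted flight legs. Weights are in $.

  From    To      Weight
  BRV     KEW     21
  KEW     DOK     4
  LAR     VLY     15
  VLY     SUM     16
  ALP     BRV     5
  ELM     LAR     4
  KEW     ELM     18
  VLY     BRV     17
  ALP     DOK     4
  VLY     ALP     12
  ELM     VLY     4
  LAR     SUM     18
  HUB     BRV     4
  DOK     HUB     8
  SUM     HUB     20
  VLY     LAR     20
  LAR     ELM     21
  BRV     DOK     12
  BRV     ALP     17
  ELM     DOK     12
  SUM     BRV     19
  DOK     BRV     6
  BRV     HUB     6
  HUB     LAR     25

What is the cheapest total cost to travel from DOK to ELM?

Running Dijkstra from DOK:
DOK: 0
BRV: 6  (via DOK)
HUB: 8  (via DOK)
ALP: 23  (via BRV)
KEW: 27  (via BRV)
LAR: 33  (via HUB)
ELM: 45  (via KEW)
Shortest route: DOK–BRV–KEW–ELM = $45.

$45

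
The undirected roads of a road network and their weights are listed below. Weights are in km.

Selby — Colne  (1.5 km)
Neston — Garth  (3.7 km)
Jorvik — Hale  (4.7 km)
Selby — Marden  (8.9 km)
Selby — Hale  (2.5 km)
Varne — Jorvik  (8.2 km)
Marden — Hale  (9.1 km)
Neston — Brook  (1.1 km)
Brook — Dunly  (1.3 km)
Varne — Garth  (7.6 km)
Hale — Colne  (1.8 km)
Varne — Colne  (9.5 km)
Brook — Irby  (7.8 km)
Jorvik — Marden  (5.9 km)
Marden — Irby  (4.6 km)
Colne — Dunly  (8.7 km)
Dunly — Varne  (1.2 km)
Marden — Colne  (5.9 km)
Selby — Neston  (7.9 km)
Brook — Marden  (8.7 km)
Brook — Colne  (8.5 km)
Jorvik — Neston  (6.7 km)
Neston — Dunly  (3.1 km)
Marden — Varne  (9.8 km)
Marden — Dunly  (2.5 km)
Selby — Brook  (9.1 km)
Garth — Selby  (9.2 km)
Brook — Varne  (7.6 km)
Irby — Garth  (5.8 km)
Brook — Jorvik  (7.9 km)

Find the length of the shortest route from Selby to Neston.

Running Dijkstra from Selby:
Selby: 0
Colne: 1.5  (via Selby)
Hale: 2.5  (via Selby)
Jorvik: 7.2  (via Hale)
Marden: 7.4  (via Colne)
Neston: 7.9  (via Selby)
Shortest route: Selby → Neston = 7.9 km.

7.9 km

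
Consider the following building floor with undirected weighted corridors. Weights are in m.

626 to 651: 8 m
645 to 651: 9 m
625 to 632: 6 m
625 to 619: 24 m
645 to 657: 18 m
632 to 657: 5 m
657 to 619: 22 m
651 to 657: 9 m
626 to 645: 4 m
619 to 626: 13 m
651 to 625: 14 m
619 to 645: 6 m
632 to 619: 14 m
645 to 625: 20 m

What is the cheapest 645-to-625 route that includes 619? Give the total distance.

Best 645 to 619: 645–619 costing 6
Best 619 to 625: 619–632–625 costing 20
Total via 619: 6 + 20 = 26 m.

26 m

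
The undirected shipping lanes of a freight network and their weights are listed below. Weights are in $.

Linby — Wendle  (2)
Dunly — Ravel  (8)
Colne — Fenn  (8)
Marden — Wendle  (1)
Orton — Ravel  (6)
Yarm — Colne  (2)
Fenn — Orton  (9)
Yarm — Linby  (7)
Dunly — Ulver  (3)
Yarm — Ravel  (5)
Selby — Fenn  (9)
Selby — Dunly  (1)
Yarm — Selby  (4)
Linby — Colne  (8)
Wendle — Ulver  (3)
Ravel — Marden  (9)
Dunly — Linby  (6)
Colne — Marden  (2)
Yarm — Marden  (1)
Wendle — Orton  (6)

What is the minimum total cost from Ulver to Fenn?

$13

Enumerating some paths:
Ulver → Dunly → Selby → Fenn: 3+1+9 = 13
Ulver → Wendle → Marden → Colne → Fenn: 3+1+2+8 = 14
Cheapest is Ulver → Dunly → Selby → Fenn at $13.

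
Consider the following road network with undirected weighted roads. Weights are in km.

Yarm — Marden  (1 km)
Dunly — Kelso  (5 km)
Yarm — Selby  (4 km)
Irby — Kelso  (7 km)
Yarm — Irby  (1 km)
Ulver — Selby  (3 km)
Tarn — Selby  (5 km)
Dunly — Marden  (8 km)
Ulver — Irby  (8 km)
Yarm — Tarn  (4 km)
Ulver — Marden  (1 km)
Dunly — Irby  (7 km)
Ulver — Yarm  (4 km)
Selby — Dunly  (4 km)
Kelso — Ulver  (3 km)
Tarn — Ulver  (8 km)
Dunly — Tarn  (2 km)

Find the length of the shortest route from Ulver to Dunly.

Candidate routes:
Ulver → Marden → Yarm → Tarn → Dunly: 1+1+4+2 = 8
Ulver → Selby → Dunly: 3+4 = 7
Cheapest is Ulver → Selby → Dunly at 7 km.

7 km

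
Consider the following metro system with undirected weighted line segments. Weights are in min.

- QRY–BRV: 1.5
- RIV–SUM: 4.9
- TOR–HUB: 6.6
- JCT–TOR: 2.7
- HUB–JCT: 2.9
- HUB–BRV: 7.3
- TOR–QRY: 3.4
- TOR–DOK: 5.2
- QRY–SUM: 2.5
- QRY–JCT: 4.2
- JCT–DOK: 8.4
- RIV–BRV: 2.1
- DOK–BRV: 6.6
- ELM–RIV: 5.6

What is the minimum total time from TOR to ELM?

Running Dijkstra from TOR:
TOR: 0
JCT: 2.7  (via TOR)
QRY: 3.4  (via TOR)
BRV: 4.9  (via QRY)
DOK: 5.2  (via TOR)
HUB: 5.6  (via JCT)
SUM: 5.9  (via QRY)
RIV: 7  (via BRV)
ELM: 12.6  (via RIV)
Shortest route: TOR–QRY–BRV–RIV–ELM = 12.6 min.

12.6 min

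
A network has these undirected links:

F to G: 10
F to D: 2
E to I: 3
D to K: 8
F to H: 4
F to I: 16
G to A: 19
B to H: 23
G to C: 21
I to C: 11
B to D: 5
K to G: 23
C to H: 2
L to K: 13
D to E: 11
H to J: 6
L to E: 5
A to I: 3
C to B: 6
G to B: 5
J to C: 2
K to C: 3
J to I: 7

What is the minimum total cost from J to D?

Settle nodes by increasing distance from J:
J: 0
C: 2  (via J)
H: 4  (via C)
K: 5  (via C)
I: 7  (via J)
B: 8  (via C)
F: 8  (via H)
A: 10  (via I)
D: 10  (via F)
Shortest route: J–C–H–F–D = 10.

10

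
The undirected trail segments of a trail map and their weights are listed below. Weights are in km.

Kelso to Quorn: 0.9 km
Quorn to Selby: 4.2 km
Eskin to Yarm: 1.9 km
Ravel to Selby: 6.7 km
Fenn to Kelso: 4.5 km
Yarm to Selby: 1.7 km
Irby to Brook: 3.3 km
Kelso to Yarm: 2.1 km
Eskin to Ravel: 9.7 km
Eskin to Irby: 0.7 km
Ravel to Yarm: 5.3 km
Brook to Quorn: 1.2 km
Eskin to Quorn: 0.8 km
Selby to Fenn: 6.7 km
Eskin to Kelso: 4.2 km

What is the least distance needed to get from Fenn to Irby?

Compare a few routes:
Fenn - Kelso - Quorn - Eskin - Irby: 4.5+0.9+0.8+0.7 = 6.9
Fenn - Kelso - Quorn - Brook - Irby: 4.5+0.9+1.2+3.3 = 9.9
Fenn - Kelso - Eskin - Irby: 4.5+4.2+0.7 = 9.4
Fenn - Kelso - Yarm - Eskin - Irby: 4.5+2.1+1.9+0.7 = 9.2
Cheapest is Fenn - Kelso - Quorn - Eskin - Irby at 6.9 km.

6.9 km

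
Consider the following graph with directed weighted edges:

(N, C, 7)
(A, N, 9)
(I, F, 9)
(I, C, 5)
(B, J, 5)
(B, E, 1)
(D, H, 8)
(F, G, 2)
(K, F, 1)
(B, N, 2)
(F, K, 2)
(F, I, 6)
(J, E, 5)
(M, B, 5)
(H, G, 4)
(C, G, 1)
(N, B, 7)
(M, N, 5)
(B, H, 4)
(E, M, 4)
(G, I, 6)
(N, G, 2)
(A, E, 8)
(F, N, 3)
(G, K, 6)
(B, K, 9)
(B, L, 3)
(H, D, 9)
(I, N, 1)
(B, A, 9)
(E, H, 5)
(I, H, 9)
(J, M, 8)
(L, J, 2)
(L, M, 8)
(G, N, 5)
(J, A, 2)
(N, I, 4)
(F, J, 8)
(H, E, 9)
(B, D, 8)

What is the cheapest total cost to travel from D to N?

Compare a few routes:
D → H → G → I → N: 8+4+6+1 = 19
D → H → G → N: 8+4+5 = 17
The minimum is 17 via D → H → G → N.

17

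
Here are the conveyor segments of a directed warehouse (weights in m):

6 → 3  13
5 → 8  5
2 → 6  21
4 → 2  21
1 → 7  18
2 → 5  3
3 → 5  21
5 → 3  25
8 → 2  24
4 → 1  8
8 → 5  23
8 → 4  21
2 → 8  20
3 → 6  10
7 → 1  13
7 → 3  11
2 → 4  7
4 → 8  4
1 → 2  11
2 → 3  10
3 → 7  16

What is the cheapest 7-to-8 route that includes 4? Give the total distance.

35 m

Shortest 7→4: 7 → 1 → 2 → 4 = 31
Shortest 4→8: 4 → 8 = 4
Total via 4: 31 + 4 = 35 m.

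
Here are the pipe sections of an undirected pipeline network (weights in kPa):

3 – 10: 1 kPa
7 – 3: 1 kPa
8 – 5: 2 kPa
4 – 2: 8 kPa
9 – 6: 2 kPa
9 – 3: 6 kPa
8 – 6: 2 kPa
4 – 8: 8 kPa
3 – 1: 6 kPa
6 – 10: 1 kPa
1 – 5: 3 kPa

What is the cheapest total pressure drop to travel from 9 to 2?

20 kPa

Settle nodes by increasing distance from 9:
9: 0
6: 2  (via 9)
10: 3  (via 6)
3: 4  (via 10)
8: 4  (via 6)
7: 5  (via 3)
5: 6  (via 8)
1: 9  (via 5)
4: 12  (via 8)
2: 20  (via 4)
Shortest route: 9 → 6 → 8 → 4 → 2 = 20 kPa.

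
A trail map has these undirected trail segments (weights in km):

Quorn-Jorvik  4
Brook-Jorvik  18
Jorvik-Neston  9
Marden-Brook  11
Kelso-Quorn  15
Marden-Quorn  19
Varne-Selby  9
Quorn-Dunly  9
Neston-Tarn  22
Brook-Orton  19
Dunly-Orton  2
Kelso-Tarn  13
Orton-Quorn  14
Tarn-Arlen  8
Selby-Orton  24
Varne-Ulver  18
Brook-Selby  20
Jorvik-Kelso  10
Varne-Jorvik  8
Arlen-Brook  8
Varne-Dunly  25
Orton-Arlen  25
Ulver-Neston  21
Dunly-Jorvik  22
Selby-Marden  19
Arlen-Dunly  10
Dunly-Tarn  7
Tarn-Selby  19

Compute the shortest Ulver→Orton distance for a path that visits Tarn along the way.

Shortest Ulver→Tarn: Ulver → Neston → Tarn = 43
Best Tarn to Orton: Tarn → Dunly → Orton costing 9
Total via Tarn: 43 + 9 = 52 km.

52 km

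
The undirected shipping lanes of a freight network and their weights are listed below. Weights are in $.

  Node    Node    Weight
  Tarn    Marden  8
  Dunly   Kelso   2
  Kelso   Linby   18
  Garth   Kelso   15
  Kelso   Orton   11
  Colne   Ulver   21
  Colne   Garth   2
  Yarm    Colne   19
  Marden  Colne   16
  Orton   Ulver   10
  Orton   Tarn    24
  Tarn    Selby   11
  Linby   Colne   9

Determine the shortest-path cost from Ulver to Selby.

Settle nodes by increasing distance from Ulver:
Ulver: 0
Orton: 10  (via Ulver)
Colne: 21  (via Ulver)
Kelso: 21  (via Orton)
Dunly: 23  (via Kelso)
Garth: 23  (via Colne)
Linby: 30  (via Colne)
Tarn: 34  (via Orton)
Marden: 37  (via Colne)
Yarm: 40  (via Colne)
Selby: 45  (via Tarn)
Shortest route: Ulver–Orton–Tarn–Selby = $45.

$45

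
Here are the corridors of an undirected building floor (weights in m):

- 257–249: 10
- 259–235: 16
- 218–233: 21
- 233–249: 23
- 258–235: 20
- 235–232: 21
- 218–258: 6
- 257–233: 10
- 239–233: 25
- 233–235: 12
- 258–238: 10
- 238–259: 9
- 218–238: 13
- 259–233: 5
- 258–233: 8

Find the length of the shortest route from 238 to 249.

Candidate routes:
238–259–233–249: 9+5+23 = 37
238–259–233–257–249: 9+5+10+10 = 34
The minimum is 34 m via 238–259–233–257–249.

34 m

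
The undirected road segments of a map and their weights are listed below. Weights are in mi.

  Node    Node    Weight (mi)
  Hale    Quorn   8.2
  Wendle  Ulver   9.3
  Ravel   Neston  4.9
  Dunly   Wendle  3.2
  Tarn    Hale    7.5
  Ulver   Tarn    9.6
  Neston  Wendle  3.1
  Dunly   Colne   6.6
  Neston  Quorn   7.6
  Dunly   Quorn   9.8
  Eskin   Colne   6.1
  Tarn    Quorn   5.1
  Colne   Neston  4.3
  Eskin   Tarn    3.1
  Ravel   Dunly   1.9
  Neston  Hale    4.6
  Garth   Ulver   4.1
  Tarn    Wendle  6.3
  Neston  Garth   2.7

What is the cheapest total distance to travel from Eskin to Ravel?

14.5 mi

Candidate routes:
Eskin–Colne–Neston–Ravel: 6.1+4.3+4.9 = 15.3
Eskin–Tarn–Wendle–Dunly–Ravel: 3.1+6.3+3.2+1.9 = 14.5
Eskin–Colne–Dunly–Ravel: 6.1+6.6+1.9 = 14.6
Cheapest is Eskin–Tarn–Wendle–Dunly–Ravel at 14.5 mi.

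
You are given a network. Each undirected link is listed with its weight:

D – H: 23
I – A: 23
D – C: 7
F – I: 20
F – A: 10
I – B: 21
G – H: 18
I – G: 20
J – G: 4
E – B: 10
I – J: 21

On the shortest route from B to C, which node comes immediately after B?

Compare a few routes:
B - I - J - G - H - D - C: 21+21+4+18+23+7 = 94
B - I - G - H - D - C: 21+20+18+23+7 = 89
Cheapest is B - I - G - H - D - C at 89.
So from B the first move is to I.

I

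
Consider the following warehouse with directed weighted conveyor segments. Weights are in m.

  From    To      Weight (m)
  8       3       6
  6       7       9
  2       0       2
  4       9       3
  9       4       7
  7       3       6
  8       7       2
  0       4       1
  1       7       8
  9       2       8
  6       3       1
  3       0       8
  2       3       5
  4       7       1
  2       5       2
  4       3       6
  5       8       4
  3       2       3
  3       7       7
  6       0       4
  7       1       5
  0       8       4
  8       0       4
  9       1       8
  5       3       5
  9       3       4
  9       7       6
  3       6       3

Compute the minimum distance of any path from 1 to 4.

Candidate routes:
1 → 7 → 3 → 6 → 0 → 4: 8+6+3+4+1 = 22
1 → 7 → 3 → 2 → 5 → 8 → 0 → 4: 8+6+3+2+4+4+1 = 28
1 → 7 → 3 → 0 → 4: 8+6+8+1 = 23
1 → 7 → 3 → 2 → 0 → 4: 8+6+3+2+1 = 20
Cheapest is 1 → 7 → 3 → 2 → 0 → 4 at 20 m.

20 m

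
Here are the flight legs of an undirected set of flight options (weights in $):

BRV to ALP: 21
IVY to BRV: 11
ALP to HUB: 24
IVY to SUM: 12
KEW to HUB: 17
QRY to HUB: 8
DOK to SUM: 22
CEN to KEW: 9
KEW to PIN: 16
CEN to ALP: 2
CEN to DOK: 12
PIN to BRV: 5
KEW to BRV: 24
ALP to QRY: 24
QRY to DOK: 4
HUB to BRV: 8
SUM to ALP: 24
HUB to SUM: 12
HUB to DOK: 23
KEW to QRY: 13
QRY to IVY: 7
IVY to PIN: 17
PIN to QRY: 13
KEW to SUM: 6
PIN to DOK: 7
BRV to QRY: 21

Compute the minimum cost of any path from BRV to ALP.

$21

Enumerating some paths:
BRV–HUB–ALP: 8+24 = 32
BRV–PIN–DOK–CEN–ALP: 5+7+12+2 = 26
BRV–PIN–KEW–CEN–ALP: 5+16+9+2 = 32
BRV–ALP: 21 = 21
Cheapest is BRV–ALP at $21.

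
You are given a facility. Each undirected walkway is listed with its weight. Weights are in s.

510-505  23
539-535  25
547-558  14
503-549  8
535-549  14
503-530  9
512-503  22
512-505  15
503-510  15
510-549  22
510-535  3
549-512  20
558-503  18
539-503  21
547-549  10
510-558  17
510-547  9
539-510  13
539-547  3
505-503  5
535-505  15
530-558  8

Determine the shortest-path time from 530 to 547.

22 s

Shortest distances from 530:
530: 0
558: 8  (via 530)
503: 9  (via 530)
505: 14  (via 503)
549: 17  (via 503)
547: 22  (via 558)
Shortest route: 530–558–547 = 22 s.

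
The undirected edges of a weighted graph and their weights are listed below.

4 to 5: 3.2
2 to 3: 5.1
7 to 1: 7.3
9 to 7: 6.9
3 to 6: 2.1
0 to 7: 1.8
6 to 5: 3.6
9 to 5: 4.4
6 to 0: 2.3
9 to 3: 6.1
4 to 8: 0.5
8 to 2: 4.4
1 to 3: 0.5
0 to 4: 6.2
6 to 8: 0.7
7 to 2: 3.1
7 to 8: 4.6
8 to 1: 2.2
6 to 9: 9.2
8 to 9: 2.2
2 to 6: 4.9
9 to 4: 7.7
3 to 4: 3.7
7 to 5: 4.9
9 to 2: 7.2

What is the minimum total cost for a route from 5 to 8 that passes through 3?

Best 5 to 3: 5 → 6 → 3 costing 5.7
Shortest 3→8: 3 → 1 → 8 = 2.7
Total via 3: 5.7 + 2.7 = 8.4.

8.4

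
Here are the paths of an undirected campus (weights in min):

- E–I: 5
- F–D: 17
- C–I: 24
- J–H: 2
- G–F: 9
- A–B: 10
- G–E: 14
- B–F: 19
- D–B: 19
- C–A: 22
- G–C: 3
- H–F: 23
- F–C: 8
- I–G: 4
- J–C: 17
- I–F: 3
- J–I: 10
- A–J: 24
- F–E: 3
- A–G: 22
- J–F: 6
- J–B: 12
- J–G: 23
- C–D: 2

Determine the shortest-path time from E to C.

11 min

Compare a few routes:
E–I–G–C: 5+4+3 = 12
E–F–I–G–C: 3+3+4+3 = 13
E–F–C: 3+8 = 11
Cheapest is E–F–C at 11 min.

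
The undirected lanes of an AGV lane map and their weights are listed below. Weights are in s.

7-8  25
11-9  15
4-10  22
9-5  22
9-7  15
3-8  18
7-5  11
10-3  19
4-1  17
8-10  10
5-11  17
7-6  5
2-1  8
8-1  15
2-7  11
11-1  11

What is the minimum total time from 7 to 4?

36 s

Candidate routes:
7 - 2 - 1 - 4: 11+8+17 = 36
7 - 8 - 10 - 4: 25+10+22 = 57
7 - 8 - 1 - 4: 25+15+17 = 57
7 - 5 - 11 - 1 - 4: 11+17+11+17 = 56
Cheapest is 7 - 2 - 1 - 4 at 36 s.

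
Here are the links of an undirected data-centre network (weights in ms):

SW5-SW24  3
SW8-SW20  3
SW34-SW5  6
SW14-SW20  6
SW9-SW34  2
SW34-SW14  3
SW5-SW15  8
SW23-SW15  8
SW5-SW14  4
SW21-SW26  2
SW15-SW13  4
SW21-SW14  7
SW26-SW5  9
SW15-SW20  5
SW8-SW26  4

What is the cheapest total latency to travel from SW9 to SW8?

Enumerating some paths:
SW9 - SW34 - SW14 - SW20 - SW8: 2+3+6+3 = 14
SW9 - SW34 - SW14 - SW21 - SW26 - SW8: 2+3+7+2+4 = 18
The minimum is 14 ms via SW9 - SW34 - SW14 - SW20 - SW8.

14 ms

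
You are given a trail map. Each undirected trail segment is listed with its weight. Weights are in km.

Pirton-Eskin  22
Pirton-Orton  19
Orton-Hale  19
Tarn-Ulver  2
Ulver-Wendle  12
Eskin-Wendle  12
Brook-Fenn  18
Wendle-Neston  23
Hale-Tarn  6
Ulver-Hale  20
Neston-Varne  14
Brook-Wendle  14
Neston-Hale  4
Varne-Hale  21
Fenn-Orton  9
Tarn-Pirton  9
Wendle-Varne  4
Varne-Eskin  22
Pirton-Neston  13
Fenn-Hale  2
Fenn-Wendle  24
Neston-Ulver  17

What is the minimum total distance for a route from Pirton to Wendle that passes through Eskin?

Best Pirton to Eskin: Pirton → Eskin costing 22
Shortest Eskin→Wendle: Eskin → Wendle = 12
Total via Eskin: 22 + 12 = 34 km.

34 km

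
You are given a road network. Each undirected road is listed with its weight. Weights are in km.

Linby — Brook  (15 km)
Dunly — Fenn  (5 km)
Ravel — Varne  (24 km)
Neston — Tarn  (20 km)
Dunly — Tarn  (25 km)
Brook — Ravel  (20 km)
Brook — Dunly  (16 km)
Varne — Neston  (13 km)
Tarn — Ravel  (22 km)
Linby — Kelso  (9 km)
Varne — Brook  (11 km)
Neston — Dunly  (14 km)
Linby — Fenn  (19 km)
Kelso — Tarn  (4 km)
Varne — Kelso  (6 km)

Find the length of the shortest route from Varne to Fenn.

Settle nodes by increasing distance from Varne:
Varne: 0
Kelso: 6  (via Varne)
Tarn: 10  (via Kelso)
Brook: 11  (via Varne)
Neston: 13  (via Varne)
Linby: 15  (via Kelso)
Ravel: 24  (via Varne)
Dunly: 27  (via Brook)
Fenn: 32  (via Dunly)
Shortest route: Varne–Brook–Dunly–Fenn = 32 km.

32 km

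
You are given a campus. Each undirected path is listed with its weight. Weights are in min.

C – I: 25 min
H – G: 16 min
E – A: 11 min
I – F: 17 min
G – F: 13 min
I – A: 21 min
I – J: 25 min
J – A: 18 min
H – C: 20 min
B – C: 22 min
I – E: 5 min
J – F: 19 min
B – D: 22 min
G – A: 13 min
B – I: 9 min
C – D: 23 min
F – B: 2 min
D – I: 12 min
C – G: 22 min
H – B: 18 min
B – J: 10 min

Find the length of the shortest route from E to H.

32 min

Settle nodes by increasing distance from E:
E: 0
I: 5  (via E)
A: 11  (via E)
B: 14  (via I)
F: 16  (via B)
D: 17  (via I)
G: 24  (via A)
J: 24  (via B)
C: 30  (via I)
H: 32  (via B)
Shortest route: E–I–B–H = 32 min.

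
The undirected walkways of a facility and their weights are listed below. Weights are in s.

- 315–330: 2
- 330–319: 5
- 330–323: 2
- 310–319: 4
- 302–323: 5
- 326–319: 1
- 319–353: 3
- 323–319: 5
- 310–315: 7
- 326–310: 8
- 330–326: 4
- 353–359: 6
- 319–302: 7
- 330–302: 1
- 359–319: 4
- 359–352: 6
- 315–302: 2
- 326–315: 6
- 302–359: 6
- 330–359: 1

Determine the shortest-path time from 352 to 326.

11 s

Compare a few routes:
352 - 359 - 330 - 326: 6+1+4 = 11
352 - 359 - 330 - 319 - 326: 6+1+5+1 = 13
The minimum is 11 s via 352 - 359 - 330 - 326.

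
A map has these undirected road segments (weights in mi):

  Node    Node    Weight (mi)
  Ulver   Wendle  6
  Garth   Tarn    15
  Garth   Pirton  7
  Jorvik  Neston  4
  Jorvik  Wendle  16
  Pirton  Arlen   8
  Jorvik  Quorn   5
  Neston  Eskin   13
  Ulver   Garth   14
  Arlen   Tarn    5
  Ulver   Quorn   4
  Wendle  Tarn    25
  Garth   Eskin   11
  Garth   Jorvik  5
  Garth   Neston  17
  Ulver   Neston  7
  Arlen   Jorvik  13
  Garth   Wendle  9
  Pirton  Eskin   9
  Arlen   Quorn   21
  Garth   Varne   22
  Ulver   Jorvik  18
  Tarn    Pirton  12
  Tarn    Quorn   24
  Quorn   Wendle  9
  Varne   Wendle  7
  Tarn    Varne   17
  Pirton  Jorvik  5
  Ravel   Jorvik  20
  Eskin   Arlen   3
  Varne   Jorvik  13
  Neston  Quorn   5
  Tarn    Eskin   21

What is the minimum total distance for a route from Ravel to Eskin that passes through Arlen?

Best Ravel to Arlen: Ravel–Jorvik–Arlen costing 33
Shortest Arlen→Eskin: Arlen–Eskin = 3
Total via Arlen: 33 + 3 = 36 mi.

36 mi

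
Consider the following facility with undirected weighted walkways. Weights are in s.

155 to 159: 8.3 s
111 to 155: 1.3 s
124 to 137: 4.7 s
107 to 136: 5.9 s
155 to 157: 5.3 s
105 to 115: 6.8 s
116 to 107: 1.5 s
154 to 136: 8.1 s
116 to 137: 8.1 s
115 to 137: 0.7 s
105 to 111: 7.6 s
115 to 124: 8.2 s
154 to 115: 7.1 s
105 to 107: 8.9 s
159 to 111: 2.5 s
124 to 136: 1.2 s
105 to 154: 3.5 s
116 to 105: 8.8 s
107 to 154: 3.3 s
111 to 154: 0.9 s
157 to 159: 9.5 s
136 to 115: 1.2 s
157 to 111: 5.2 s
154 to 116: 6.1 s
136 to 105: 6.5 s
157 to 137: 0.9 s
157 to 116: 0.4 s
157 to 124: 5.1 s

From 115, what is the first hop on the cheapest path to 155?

Compare a few routes:
115 → 137 → 157 → 116 → 107 → 154 → 111 → 155: 0.7+0.9+0.4+1.5+3.3+0.9+1.3 = 9
115 → 137 → 157 → 155: 0.7+0.9+5.3 = 6.9
115 → 137 → 157 → 111 → 155: 0.7+0.9+5.2+1.3 = 8.1
115 → 154 → 111 → 155: 7.1+0.9+1.3 = 9.3
Cheapest is 115 → 137 → 157 → 155 at 6.9 s.
So from 115 the first move is to 137.

137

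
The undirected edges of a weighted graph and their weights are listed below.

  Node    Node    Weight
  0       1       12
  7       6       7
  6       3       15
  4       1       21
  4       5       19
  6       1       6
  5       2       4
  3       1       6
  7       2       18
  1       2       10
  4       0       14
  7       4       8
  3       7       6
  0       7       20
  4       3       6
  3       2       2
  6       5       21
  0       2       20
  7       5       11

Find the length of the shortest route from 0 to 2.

20

Candidate routes:
0 - 1 - 2: 12+10 = 22
0 - 2: 20 = 20
0 - 4 - 3 - 2: 14+6+2 = 22
Cheapest is 0 - 2 at 20.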